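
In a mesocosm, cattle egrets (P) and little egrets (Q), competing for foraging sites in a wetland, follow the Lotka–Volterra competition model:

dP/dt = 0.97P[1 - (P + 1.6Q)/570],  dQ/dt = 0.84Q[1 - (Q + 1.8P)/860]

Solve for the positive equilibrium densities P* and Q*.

Setting both brackets to zero gives the nullclines P + 1.6Q = 570 and 1.8P + Q = 860.
Substituting Q = 860 - 1.8P into the first: P(1 - 1.6·1.8) = 570 - 1.6·860.
So P* = -806/-1.88 = 429, and then Q* = 860 - 1.8·429 = 88.3.

P* ≈ 429, Q* ≈ 88.3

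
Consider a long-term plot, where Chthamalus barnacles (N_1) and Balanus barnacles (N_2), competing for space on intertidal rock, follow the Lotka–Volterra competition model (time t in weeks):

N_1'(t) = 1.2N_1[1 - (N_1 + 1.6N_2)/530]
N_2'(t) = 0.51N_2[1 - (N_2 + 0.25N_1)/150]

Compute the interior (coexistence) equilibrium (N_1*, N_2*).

Setting both brackets to zero gives the nullclines N_1 + 1.6N_2 = 530 and 0.25N_1 + N_2 = 150.
Substituting N_2 = 150 - 0.25N_1 into the first: N_1(1 - 1.6·0.25) = 530 - 1.6·150.
So N_1* = 290/0.6 = 483, and then N_2* = 150 - 0.25·483 = 29.2.

N_1* ≈ 483, N_2* ≈ 29.2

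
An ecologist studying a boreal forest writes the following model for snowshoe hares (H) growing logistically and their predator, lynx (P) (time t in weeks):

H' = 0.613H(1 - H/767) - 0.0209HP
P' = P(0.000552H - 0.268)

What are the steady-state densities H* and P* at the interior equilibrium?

From dP/dt = 0 with P > 0: 0.000552H* = 0.268, so H* = 486.
Substitute into dH/dt = 0: 0.613(1 - 486/767) = 0.0209P*.
The bracket is 0.367, giving P* = 0.225/0.0209 = 10.8.

H* ≈ 486, P* ≈ 10.8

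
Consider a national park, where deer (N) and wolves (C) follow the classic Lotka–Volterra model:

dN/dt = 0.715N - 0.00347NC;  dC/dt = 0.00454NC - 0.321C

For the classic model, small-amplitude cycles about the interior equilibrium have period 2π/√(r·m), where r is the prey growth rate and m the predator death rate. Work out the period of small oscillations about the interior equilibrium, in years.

T ≈ 13.1 years

Here r = 0.715 and m = 0.321, so r·m = 0.23.
ω = √0.23 = 0.479 per year, hence T = 2π/ω ≈ 13.1 years.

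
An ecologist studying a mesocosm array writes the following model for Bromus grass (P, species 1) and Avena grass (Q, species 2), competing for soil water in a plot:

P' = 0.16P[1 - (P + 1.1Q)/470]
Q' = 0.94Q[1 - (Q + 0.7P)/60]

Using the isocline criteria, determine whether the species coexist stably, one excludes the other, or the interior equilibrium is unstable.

Compare the nullcline intercepts: K1/α12 = 470/1.1 = 427 > K2 = 60; K2/α21 = 60/0.7 = 85.7 < K1 = 470.
Since the inequalities point opposite ways, species 1 can invade but species 2 cannot.

species 1 excludes species 2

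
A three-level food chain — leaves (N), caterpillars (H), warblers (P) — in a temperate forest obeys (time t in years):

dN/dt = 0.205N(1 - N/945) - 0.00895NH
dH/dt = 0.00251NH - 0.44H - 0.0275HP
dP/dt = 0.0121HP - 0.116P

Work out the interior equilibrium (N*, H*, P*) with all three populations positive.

From dP/dt = 0: 0.0121H* = 0.116, so H* = 9.59.
From dN/dt = 0: 0.205(1 - N*/945) = 0.00895·9.59, giving N* = 945·(1 - 0.419) = 549.
From dH/dt = 0: 0.00251·549 - 0.44 = 0.0275P*, so P* = 0.939/0.0275 = 34.2.

N* ≈ 549, H* ≈ 9.59, P* ≈ 34.2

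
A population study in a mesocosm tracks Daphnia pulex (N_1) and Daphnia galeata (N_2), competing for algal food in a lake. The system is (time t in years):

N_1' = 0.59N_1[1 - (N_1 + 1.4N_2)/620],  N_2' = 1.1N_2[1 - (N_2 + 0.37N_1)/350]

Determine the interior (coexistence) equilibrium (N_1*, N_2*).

Setting both brackets to zero gives the nullclines N_1 + 1.4N_2 = 620 and 0.37N_1 + N_2 = 350.
Substituting N_2 = 350 - 0.37N_1 into the first: N_1(1 - 1.4·0.37) = 620 - 1.4·350.
So N_1* = 130/0.482 = 270, and then N_2* = 350 - 0.37·270 = 250.

N_1* ≈ 270, N_2* ≈ 250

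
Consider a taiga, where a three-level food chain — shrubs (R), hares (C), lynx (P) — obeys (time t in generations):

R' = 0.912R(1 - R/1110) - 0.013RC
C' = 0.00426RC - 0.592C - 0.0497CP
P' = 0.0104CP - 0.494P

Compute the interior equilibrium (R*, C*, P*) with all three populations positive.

R* ≈ 358, C* ≈ 47.5, P* ≈ 18.8

From dP/dt = 0: 0.0104C* = 0.494, so C* = 47.5.
From dR/dt = 0: 0.912(1 - R*/1110) = 0.013·47.5, giving R* = 1110·(1 - 0.677) = 358.
From dC/dt = 0: 0.00426·358 - 0.592 = 0.0497P*, so P* = 0.935/0.0497 = 18.8.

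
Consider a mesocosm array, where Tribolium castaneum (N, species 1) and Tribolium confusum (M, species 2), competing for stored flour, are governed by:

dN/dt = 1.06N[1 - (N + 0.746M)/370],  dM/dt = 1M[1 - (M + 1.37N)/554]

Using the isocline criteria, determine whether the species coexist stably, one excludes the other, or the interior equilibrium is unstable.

Compare the nullcline intercepts: K1/α12 = 370/0.746 = 496 < K2 = 554; K2/α21 = 554/1.37 = 404 > K1 = 370.
Since the inequalities point opposite ways, species 2 can invade but species 1 cannot.

species 2 excludes species 1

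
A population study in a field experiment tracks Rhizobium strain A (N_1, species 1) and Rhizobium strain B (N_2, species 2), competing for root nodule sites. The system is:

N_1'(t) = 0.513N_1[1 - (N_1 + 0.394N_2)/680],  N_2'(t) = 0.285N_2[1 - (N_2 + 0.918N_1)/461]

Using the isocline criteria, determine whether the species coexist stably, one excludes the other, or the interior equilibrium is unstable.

Compare the nullcline intercepts: K1/α12 = 680/0.394 = 1730 > K2 = 461; K2/α21 = 461/0.918 = 502 < K1 = 680.
Since the inequalities point opposite ways, species 1 can invade but species 2 cannot.

species 1 excludes species 2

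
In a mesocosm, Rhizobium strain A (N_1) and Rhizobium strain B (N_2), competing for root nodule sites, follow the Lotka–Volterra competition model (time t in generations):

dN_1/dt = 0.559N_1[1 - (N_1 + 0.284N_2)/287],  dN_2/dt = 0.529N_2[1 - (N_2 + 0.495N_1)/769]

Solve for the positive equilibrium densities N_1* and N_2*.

Setting both brackets to zero gives the nullclines N_1 + 0.284N_2 = 287 and 0.495N_1 + N_2 = 769.
Substituting N_2 = 769 - 0.495N_1 into the first: N_1(1 - 0.284·0.495) = 287 - 0.284·769.
So N_1* = 68.6/0.859 = 79.8, and then N_2* = 769 - 0.495·79.8 = 729.

N_1* ≈ 79.8, N_2* ≈ 729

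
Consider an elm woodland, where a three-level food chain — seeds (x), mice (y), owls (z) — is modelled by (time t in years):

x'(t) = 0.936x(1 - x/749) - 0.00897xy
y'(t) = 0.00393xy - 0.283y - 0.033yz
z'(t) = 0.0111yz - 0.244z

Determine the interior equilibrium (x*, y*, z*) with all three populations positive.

x* ≈ 591, y* ≈ 22, z* ≈ 61.8

From dz/dt = 0: 0.0111y* = 0.244, so y* = 22.
From dx/dt = 0: 0.936(1 - x*/749) = 0.00897·22, giving x* = 749·(1 - 0.211) = 591.
From dy/dt = 0: 0.00393·591 - 0.283 = 0.033z*, so z* = 2.04/0.033 = 61.8.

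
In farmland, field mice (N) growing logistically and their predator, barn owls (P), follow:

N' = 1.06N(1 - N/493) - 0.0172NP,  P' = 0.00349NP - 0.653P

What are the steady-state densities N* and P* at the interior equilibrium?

From dP/dt = 0 with P > 0: 0.00349N* = 0.653, so N* = 187.
Substitute into dN/dt = 0: 1.06(1 - 187/493) = 0.0172P*.
The bracket is 0.62, giving P* = 0.658/0.0172 = 38.2.

N* ≈ 187, P* ≈ 38.2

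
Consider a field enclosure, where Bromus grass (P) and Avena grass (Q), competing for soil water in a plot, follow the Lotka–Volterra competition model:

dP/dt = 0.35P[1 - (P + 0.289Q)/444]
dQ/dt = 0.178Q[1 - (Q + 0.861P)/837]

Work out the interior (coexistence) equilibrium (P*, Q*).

P* ≈ 269, Q* ≈ 605

Setting both brackets to zero gives the nullclines P + 0.289Q = 444 and 0.861P + Q = 837.
Substituting Q = 837 - 0.861P into the first: P(1 - 0.289·0.861) = 444 - 0.289·837.
So P* = 202/0.751 = 269, and then Q* = 837 - 0.861·269 = 605.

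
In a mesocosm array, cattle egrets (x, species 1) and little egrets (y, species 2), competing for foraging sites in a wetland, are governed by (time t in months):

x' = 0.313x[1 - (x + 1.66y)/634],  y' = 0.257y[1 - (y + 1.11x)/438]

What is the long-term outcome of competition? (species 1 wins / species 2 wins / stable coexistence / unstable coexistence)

unstable coexistence (outcome depends on initial conditions)

Compare the nullcline intercepts: K1/α12 = 634/1.66 = 382 < K2 = 438; K2/α21 = 438/1.11 = 395 < K1 = 634.
Since both are reversed, neither can invade when rare; the interior point is a saddle.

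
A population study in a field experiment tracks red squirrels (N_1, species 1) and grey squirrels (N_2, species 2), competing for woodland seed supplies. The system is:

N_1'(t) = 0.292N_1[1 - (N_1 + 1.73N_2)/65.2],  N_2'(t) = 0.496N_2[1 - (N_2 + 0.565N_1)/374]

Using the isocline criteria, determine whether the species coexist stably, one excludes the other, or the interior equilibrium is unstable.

species 2 excludes species 1

Compare the nullcline intercepts: K1/α12 = 65.2/1.73 = 37.7 < K2 = 374; K2/α21 = 374/0.565 = 662 > K1 = 65.2.
Since the inequalities point opposite ways, species 2 can invade but species 1 cannot.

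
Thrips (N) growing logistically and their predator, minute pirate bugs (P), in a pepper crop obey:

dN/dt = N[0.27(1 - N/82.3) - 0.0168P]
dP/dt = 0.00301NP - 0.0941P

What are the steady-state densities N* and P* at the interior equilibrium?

From dP/dt = 0 with P > 0: 0.00301N* = 0.0941, so N* = 31.3.
Substitute into dN/dt = 0: 0.27(1 - 31.3/82.3) = 0.0168P*.
The bracket is 0.62, giving P* = 0.167/0.0168 = 9.97.

N* ≈ 31.3, P* ≈ 9.97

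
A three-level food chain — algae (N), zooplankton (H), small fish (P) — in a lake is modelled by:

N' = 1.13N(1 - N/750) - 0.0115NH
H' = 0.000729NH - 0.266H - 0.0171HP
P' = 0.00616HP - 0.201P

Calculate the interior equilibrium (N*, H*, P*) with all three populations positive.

N* ≈ 501, H* ≈ 32.6, P* ≈ 5.8

From dP/dt = 0: 0.00616H* = 0.201, so H* = 32.6.
From dN/dt = 0: 1.13(1 - N*/750) = 0.0115·32.6, giving N* = 750·(1 - 0.332) = 501.
From dH/dt = 0: 0.000729·501 - 0.266 = 0.0171P*, so P* = 0.0992/0.0171 = 5.8.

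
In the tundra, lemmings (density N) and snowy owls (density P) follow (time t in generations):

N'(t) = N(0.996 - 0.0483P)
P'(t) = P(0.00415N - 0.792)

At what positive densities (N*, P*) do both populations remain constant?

N* ≈ 191, P* ≈ 20.6

Set dP/dt = 0 with P > 0: 0.00415N - 0.792 = 0, so N* = 0.792/0.00415 = 191.
Set dN/dt = 0 with N > 0: 0.996 - 0.0483P = 0, so P* = 0.996/0.0483 = 20.6.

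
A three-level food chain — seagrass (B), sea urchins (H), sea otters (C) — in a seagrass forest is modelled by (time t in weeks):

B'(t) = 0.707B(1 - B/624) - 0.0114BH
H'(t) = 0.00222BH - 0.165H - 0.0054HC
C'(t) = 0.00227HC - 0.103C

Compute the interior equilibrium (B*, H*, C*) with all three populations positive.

From dC/dt = 0: 0.00227H* = 0.103, so H* = 45.4.
From dB/dt = 0: 0.707(1 - B*/624) = 0.0114·45.4, giving B* = 624·(1 - 0.732) = 167.
From dH/dt = 0: 0.00222·167 - 0.165 = 0.0054C*, so C* = 0.207/0.0054 = 38.3.

B* ≈ 167, H* ≈ 45.4, C* ≈ 38.3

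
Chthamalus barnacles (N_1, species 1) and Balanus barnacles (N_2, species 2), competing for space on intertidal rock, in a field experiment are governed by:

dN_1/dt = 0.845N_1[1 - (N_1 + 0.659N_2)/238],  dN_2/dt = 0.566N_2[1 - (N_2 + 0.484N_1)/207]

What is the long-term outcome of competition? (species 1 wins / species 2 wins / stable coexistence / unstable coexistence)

stable coexistence

Compare the nullcline intercepts: K1/α12 = 238/0.659 = 361 > K2 = 207; K2/α21 = 207/0.484 = 428 > K1 = 238.
Since both inequalities hold, each species can invade when rare, so the interior equilibrium is stable.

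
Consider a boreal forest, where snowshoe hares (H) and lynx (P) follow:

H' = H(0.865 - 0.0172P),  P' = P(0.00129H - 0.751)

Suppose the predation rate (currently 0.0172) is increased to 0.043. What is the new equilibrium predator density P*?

At the interior fixed point, setting dH/dt = 0 with H > 0 fixes P* = (prey growth rate)/(HP coefficient) — independent of the other coefficients.
With the change, P* = 0.865/0.043 = 20.1; it falls from 50.3.

P* ≈ 20.1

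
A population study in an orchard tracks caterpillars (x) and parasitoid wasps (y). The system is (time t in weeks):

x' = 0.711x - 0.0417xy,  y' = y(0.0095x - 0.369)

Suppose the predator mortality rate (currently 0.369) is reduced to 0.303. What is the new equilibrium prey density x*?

x* ≈ 31.9

At the interior fixed point, setting dy/dt = 0 with y > 0 fixes x* = (predator death rate)/(xy coefficient) — independent of the other coefficients.
With the change, x* = 0.303/0.0095 = 31.9; it falls from 38.8.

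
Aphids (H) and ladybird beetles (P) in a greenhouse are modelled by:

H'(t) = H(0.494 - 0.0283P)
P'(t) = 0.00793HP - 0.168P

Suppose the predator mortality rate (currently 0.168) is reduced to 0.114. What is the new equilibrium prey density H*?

H* ≈ 14.4

At the interior fixed point, setting dP/dt = 0 with P > 0 fixes H* = (predator death rate)/(HP coefficient) — independent of the other coefficients.
With the change, H* = 0.114/0.00793 = 14.4; it falls from 21.2.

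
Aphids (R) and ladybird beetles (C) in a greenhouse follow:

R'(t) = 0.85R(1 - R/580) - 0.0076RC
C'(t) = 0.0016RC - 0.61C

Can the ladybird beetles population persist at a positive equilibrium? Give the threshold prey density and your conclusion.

The predator equation gives dC/dt > 0 only when R > 0.61/0.0016 = 381.
Without the predator, R → K = 580. Since 580 > 381, the predator can invade and persist.

Threshold R = 381; K > 381, so yes, the predator persists.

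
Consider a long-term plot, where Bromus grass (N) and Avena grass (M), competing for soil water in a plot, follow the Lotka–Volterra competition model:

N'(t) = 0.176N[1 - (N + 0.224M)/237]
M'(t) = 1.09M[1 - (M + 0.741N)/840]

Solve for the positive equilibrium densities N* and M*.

N* ≈ 58.6, M* ≈ 797

Setting both brackets to zero gives the nullclines N + 0.224M = 237 and 0.741N + M = 840.
Substituting M = 840 - 0.741N into the first: N(1 - 0.224·0.741) = 237 - 0.224·840.
So N* = 48.8/0.834 = 58.6, and then M* = 840 - 0.741·58.6 = 797.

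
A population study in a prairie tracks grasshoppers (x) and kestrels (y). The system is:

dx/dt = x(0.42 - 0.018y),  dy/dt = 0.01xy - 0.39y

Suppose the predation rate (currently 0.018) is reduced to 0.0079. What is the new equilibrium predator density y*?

At the interior fixed point, setting dx/dt = 0 with x > 0 fixes y* = (prey growth rate)/(xy coefficient) — independent of the other coefficients.
With the change, y* = 0.42/0.0079 = 53.2; it rises from 23.3.

y* ≈ 53.2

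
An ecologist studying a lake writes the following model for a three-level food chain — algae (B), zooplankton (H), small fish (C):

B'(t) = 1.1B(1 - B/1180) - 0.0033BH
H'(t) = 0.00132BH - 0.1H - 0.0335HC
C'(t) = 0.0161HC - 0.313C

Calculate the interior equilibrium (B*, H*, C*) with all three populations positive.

B* ≈ 1110, H* ≈ 19.4, C* ≈ 40.8

From dC/dt = 0: 0.0161H* = 0.313, so H* = 19.4.
From dB/dt = 0: 1.1(1 - B*/1180) = 0.0033·19.4, giving B* = 1180·(1 - 0.0583) = 1110.
From dH/dt = 0: 0.00132·1110 - 0.1 = 0.0335C*, so C* = 1.37/0.0335 = 40.8.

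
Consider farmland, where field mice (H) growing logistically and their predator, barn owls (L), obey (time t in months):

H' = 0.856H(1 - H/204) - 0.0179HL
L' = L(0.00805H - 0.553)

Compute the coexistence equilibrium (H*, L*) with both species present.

From dL/dt = 0 with L > 0: 0.00805H* = 0.553, so H* = 68.7.
Substitute into dH/dt = 0: 0.856(1 - 68.7/204) = 0.0179L*.
The bracket is 0.663, giving L* = 0.568/0.0179 = 31.7.

H* ≈ 68.7, L* ≈ 31.7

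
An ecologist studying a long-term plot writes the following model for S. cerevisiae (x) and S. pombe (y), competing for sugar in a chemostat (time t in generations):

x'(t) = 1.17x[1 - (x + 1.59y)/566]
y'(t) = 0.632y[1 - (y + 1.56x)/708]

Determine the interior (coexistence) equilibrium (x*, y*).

x* ≈ 378, y* ≈ 118

Setting both brackets to zero gives the nullclines x + 1.59y = 566 and 1.56x + y = 708.
Substituting y = 708 - 1.56x into the first: x(1 - 1.59·1.56) = 566 - 1.59·708.
So x* = -560/-1.48 = 378, and then y* = 708 - 1.56·378 = 118.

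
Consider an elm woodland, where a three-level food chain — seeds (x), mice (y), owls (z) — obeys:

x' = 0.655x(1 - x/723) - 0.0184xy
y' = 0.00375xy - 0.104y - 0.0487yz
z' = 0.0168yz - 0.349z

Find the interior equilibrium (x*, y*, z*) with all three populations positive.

From dz/dt = 0: 0.0168y* = 0.349, so y* = 20.8.
From dx/dt = 0: 0.655(1 - x*/723) = 0.0184·20.8, giving x* = 723·(1 - 0.584) = 301.
From dy/dt = 0: 0.00375·301 - 0.104 = 0.0487z*, so z* = 1.03/0.0487 = 21.

x* ≈ 301, y* ≈ 20.8, z* ≈ 21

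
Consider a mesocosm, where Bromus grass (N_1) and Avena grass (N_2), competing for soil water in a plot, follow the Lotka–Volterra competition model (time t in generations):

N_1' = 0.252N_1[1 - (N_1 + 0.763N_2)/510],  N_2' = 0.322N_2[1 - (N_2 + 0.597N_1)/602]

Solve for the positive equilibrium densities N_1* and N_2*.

N_1* ≈ 93.1, N_2* ≈ 546

Setting both brackets to zero gives the nullclines N_1 + 0.763N_2 = 510 and 0.597N_1 + N_2 = 602.
Substituting N_2 = 602 - 0.597N_1 into the first: N_1(1 - 0.763·0.597) = 510 - 0.763·602.
So N_1* = 50.7/0.544 = 93.1, and then N_2* = 602 - 0.597·93.1 = 546.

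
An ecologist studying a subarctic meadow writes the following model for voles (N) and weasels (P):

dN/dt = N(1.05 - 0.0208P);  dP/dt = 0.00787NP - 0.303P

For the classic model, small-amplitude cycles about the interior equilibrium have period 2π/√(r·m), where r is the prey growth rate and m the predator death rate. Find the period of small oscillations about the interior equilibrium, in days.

Here r = 1.05 and m = 0.303, so r·m = 0.318.
ω = √0.318 = 0.564 per day, hence T = 2π/ω ≈ 11.1 days.

T ≈ 11.1 days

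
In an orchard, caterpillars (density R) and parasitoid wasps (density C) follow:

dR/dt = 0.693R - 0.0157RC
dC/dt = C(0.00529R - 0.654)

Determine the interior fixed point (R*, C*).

Set dC/dt = 0 with C > 0: 0.00529R - 0.654 = 0, so R* = 0.654/0.00529 = 124.
Set dR/dt = 0 with R > 0: 0.693 - 0.0157C = 0, so C* = 0.693/0.0157 = 44.1.

R* ≈ 124, C* ≈ 44.1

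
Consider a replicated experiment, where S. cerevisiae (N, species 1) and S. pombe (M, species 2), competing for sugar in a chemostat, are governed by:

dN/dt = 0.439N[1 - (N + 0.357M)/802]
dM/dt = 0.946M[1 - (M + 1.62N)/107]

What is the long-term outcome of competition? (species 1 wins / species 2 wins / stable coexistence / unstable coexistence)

Compare the nullcline intercepts: K1/α12 = 802/0.357 = 2250 > K2 = 107; K2/α21 = 107/1.62 = 66 < K1 = 802.
Since the inequalities point opposite ways, species 1 can invade but species 2 cannot.

species 1 excludes species 2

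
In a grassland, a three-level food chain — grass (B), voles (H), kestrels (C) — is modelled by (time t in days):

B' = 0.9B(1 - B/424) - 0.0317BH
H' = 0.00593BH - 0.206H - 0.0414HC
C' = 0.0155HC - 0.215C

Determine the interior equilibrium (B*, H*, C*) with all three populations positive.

B* ≈ 217, H* ≈ 13.9, C* ≈ 26.1

From dC/dt = 0: 0.0155H* = 0.215, so H* = 13.9.
From dB/dt = 0: 0.9(1 - B*/424) = 0.0317·13.9, giving B* = 424·(1 - 0.489) = 217.
From dH/dt = 0: 0.00593·217 - 0.206 = 0.0414C*, so C* = 1.08/0.0414 = 26.1.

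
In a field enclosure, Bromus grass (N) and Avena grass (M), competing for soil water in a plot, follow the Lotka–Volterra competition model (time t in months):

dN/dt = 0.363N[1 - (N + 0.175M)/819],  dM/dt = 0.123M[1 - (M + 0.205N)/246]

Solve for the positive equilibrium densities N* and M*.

Setting both brackets to zero gives the nullclines N + 0.175M = 819 and 0.205N + M = 246.
Substituting M = 246 - 0.205N into the first: N(1 - 0.175·0.205) = 819 - 0.175·246.
So N* = 776/0.964 = 805, and then M* = 246 - 0.205·805 = 81.

N* ≈ 805, M* ≈ 81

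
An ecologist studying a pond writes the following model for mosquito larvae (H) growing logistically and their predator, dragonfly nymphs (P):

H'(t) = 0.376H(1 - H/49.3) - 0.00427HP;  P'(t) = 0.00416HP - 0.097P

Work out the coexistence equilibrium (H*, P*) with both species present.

H* ≈ 23.3, P* ≈ 46.4

From dP/dt = 0 with P > 0: 0.00416H* = 0.097, so H* = 23.3.
Substitute into dH/dt = 0: 0.376(1 - 23.3/49.3) = 0.00427P*.
The bracket is 0.527, giving P* = 0.198/0.00427 = 46.4.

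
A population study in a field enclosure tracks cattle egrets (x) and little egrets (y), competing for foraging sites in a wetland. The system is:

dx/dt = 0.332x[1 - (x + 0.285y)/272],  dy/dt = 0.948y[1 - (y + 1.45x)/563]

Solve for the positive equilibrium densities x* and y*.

x* ≈ 190, y* ≈ 287

Setting both brackets to zero gives the nullclines x + 0.285y = 272 and 1.45x + y = 563.
Substituting y = 563 - 1.45x into the first: x(1 - 0.285·1.45) = 272 - 0.285·563.
So x* = 112/0.587 = 190, and then y* = 563 - 1.45·190 = 287.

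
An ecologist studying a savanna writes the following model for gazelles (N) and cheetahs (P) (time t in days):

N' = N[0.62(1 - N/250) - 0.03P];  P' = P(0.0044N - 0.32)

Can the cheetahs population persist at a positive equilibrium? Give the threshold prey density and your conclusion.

Threshold N = 72.7; K > 72.7, so yes, the predator persists.

The predator equation gives dP/dt > 0 only when N > 0.32/0.0044 = 72.7.
Without the predator, N → K = 250. Since 250 > 72.7, the predator can invade and persist.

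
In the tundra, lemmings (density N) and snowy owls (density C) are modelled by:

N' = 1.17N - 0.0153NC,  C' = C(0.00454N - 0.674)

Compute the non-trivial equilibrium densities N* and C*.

Set dC/dt = 0 with C > 0: 0.00454N - 0.674 = 0, so N* = 0.674/0.00454 = 148.
Set dN/dt = 0 with N > 0: 1.17 - 0.0153C = 0, so C* = 1.17/0.0153 = 76.5.

N* ≈ 148, C* ≈ 76.5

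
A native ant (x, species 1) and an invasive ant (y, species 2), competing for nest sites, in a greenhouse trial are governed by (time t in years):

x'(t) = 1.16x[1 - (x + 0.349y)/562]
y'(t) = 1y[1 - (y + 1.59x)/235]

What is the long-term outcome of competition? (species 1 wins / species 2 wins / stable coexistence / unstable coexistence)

species 1 excludes species 2

Compare the nullcline intercepts: K1/α12 = 562/0.349 = 1610 > K2 = 235; K2/α21 = 235/1.59 = 148 < K1 = 562.
Since the inequalities point opposite ways, species 1 can invade but species 2 cannot.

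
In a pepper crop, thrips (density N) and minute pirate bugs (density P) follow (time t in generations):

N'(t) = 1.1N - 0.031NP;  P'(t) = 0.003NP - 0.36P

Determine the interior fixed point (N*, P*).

Set dP/dt = 0 with P > 0: 0.003N - 0.36 = 0, so N* = 0.36/0.003 = 120.
Set dN/dt = 0 with N > 0: 1.1 - 0.031P = 0, so P* = 1.1/0.031 = 35.5.

N* ≈ 120, P* ≈ 35.5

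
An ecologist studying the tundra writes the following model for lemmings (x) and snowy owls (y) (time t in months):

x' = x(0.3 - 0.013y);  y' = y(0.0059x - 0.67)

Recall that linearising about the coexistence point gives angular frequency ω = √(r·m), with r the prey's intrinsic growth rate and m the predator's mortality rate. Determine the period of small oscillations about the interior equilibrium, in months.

Here r = 0.3 and m = 0.67, so r·m = 0.201.
ω = √0.201 = 0.448 per month, hence T = 2π/ω ≈ 14 months.

T ≈ 14 months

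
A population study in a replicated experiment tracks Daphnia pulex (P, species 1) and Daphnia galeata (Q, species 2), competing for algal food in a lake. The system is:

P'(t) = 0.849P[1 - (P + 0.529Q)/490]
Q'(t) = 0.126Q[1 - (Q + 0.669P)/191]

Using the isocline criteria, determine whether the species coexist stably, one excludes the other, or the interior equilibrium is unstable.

species 1 excludes species 2

Compare the nullcline intercepts: K1/α12 = 490/0.529 = 926 > K2 = 191; K2/α21 = 191/0.669 = 286 < K1 = 490.
Since the inequalities point opposite ways, species 1 can invade but species 2 cannot.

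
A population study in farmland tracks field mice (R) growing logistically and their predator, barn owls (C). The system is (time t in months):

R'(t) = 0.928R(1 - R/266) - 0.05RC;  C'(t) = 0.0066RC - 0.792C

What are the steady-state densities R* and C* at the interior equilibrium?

R* ≈ 120, C* ≈ 10.2

From dC/dt = 0 with C > 0: 0.0066R* = 0.792, so R* = 120.
Substitute into dR/dt = 0: 0.928(1 - 120/266) = 0.05C*.
The bracket is 0.549, giving C* = 0.509/0.05 = 10.2.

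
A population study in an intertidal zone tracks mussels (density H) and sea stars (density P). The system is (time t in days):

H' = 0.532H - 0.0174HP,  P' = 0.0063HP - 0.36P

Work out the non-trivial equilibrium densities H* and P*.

Set dP/dt = 0 with P > 0: 0.0063H - 0.36 = 0, so H* = 0.36/0.0063 = 57.1.
Set dH/dt = 0 with H > 0: 0.532 - 0.0174P = 0, so P* = 0.532/0.0174 = 30.6.

H* ≈ 57.1, P* ≈ 30.6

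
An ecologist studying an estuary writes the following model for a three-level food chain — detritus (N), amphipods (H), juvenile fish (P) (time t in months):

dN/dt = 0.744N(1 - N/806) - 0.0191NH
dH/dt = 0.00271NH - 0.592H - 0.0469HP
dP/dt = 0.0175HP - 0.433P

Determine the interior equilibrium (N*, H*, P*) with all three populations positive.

N* ≈ 294, H* ≈ 24.7, P* ≈ 4.37

From dP/dt = 0: 0.0175H* = 0.433, so H* = 24.7.
From dN/dt = 0: 0.744(1 - N*/806) = 0.0191·24.7, giving N* = 806·(1 - 0.635) = 294.
From dH/dt = 0: 0.00271·294 - 0.592 = 0.0469P*, so P* = 0.205/0.0469 = 4.37.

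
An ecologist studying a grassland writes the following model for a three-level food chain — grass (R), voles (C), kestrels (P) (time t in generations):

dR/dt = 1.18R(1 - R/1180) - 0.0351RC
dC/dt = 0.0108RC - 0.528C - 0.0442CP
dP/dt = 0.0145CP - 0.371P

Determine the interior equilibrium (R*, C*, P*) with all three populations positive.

R* ≈ 282, C* ≈ 25.6, P* ≈ 56.9

From dP/dt = 0: 0.0145C* = 0.371, so C* = 25.6.
From dR/dt = 0: 1.18(1 - R*/1180) = 0.0351·25.6, giving R* = 1180·(1 - 0.761) = 282.
From dC/dt = 0: 0.0108·282 - 0.528 = 0.0442P*, so P* = 2.52/0.0442 = 56.9.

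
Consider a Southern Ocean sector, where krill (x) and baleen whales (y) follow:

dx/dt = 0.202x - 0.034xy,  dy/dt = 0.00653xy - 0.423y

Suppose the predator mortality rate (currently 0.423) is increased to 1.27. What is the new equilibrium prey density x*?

x* ≈ 194

At the interior fixed point, setting dy/dt = 0 with y > 0 fixes x* = (predator death rate)/(xy coefficient) — independent of the other coefficients.
With the change, x* = 1.27/0.00653 = 194; it rises from 64.8.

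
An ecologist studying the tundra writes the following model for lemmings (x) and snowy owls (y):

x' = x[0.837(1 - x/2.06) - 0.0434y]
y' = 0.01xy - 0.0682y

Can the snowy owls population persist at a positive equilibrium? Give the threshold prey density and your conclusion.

The predator equation gives dy/dt > 0 only when x > 0.0682/0.01 = 6.82.
Without the predator, x → K = 2.06. Since 2.06 < 6.82, the predator cannot invade.

Threshold x = 6.82; K < 6.82, so no, the predator goes extinct.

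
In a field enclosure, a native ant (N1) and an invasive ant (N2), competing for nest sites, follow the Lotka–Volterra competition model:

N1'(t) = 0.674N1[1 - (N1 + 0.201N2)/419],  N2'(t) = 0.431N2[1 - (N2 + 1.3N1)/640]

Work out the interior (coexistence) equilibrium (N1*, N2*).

N1* ≈ 393, N2* ≈ 129

Setting both brackets to zero gives the nullclines N1 + 0.201N2 = 419 and 1.3N1 + N2 = 640.
Substituting N2 = 640 - 1.3N1 into the first: N1(1 - 0.201·1.3) = 419 - 0.201·640.
So N1* = 290/0.739 = 393, and then N2* = 640 - 1.3·393 = 129.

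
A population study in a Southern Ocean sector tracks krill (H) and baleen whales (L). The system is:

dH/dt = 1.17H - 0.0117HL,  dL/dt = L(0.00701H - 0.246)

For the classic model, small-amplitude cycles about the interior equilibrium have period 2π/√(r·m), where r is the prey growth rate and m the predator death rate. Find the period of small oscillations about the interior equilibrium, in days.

Here r = 1.17 and m = 0.246, so r·m = 0.288.
ω = √0.288 = 0.536 per day, hence T = 2π/ω ≈ 11.7 days.

T ≈ 11.7 days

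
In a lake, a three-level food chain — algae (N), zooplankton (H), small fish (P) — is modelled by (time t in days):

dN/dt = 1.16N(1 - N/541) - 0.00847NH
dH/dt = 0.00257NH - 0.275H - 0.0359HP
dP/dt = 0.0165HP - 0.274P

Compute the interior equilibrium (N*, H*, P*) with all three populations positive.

From dP/dt = 0: 0.0165H* = 0.274, so H* = 16.6.
From dN/dt = 0: 1.16(1 - N*/541) = 0.00847·16.6, giving N* = 541·(1 - 0.121) = 475.
From dH/dt = 0: 0.00257·475 - 0.275 = 0.0359P*, so P* = 0.947/0.0359 = 26.4.

N* ≈ 475, H* ≈ 16.6, P* ≈ 26.4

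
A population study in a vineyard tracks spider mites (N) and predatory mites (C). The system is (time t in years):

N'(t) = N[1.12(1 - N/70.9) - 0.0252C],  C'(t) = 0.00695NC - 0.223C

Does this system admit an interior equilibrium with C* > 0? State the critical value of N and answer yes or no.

The predator equation gives dC/dt > 0 only when N > 0.223/0.00695 = 32.1.
Without the predator, N → K = 70.9. Since 70.9 > 32.1, the predator can invade and persist.

Threshold N = 32.1; K > 32.1, so yes, the predator persists.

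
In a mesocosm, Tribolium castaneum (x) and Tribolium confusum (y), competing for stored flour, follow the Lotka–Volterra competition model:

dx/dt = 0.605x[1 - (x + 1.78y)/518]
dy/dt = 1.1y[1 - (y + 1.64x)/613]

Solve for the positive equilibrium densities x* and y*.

x* ≈ 299, y* ≈ 123

Setting both brackets to zero gives the nullclines x + 1.78y = 518 and 1.64x + y = 613.
Substituting y = 613 - 1.64x into the first: x(1 - 1.78·1.64) = 518 - 1.78·613.
So x* = -573/-1.92 = 299, and then y* = 613 - 1.64·299 = 123.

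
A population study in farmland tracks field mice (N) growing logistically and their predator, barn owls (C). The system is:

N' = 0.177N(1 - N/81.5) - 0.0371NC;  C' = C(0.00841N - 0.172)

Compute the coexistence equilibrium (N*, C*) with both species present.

From dC/dt = 0 with C > 0: 0.00841N* = 0.172, so N* = 20.5.
Substitute into dN/dt = 0: 0.177(1 - 20.5/81.5) = 0.0371C*.
The bracket is 0.749, giving C* = 0.133/0.0371 = 3.57.

N* ≈ 20.5, C* ≈ 3.57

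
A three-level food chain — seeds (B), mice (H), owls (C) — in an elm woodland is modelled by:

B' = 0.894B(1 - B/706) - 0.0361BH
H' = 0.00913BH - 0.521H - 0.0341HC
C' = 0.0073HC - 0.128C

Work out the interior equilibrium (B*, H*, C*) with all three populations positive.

From dC/dt = 0: 0.0073H* = 0.128, so H* = 17.5.
From dB/dt = 0: 0.894(1 - B*/706) = 0.0361·17.5, giving B* = 706·(1 - 0.708) = 206.
From dH/dt = 0: 0.00913·206 - 0.521 = 0.0341C*, so C* = 1.36/0.0341 = 39.9.

B* ≈ 206, H* ≈ 17.5, C* ≈ 39.9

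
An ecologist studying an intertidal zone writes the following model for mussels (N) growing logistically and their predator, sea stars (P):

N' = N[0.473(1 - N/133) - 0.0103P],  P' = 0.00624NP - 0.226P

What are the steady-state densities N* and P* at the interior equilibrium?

From dP/dt = 0 with P > 0: 0.00624N* = 0.226, so N* = 36.2.
Substitute into dN/dt = 0: 0.473(1 - 36.2/133) = 0.0103P*.
The bracket is 0.728, giving P* = 0.344/0.0103 = 33.4.

N* ≈ 36.2, P* ≈ 33.4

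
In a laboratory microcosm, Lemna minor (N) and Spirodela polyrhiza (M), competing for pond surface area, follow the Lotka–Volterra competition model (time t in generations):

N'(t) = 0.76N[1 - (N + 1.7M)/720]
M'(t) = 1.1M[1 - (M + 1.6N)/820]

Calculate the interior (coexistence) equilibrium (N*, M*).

N* ≈ 392, M* ≈ 193

Setting both brackets to zero gives the nullclines N + 1.7M = 720 and 1.6N + M = 820.
Substituting M = 820 - 1.6N into the first: N(1 - 1.7·1.6) = 720 - 1.7·820.
So N* = -674/-1.72 = 392, and then M* = 820 - 1.6·392 = 193.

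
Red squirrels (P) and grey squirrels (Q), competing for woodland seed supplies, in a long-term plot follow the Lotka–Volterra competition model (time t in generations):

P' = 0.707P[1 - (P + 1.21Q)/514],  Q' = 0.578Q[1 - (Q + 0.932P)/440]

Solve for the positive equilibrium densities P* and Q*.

Setting both brackets to zero gives the nullclines P + 1.21Q = 514 and 0.932P + Q = 440.
Substituting Q = 440 - 0.932P into the first: P(1 - 1.21·0.932) = 514 - 1.21·440.
So P* = -18.4/-0.128 = 144, and then Q* = 440 - 0.932·144 = 306.

P* ≈ 144, Q* ≈ 306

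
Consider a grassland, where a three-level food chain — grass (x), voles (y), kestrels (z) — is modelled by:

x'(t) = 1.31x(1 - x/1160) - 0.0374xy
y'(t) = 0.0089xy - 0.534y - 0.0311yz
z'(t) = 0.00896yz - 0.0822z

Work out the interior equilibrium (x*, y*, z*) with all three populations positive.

From dz/dt = 0: 0.00896y* = 0.0822, so y* = 9.17.
From dx/dt = 0: 1.31(1 - x*/1160) = 0.0374·9.17, giving x* = 1160·(1 - 0.262) = 856.
From dy/dt = 0: 0.0089·856 - 0.534 = 0.0311z*, so z* = 7.09/0.0311 = 228.

x* ≈ 856, y* ≈ 9.17, z* ≈ 228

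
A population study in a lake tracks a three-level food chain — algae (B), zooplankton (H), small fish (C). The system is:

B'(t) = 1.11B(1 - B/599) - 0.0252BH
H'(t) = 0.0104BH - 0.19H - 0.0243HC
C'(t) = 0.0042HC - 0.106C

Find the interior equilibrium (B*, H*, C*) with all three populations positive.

From dC/dt = 0: 0.0042H* = 0.106, so H* = 25.2.
From dB/dt = 0: 1.11(1 - B*/599) = 0.0252·25.2, giving B* = 599·(1 - 0.573) = 256.
From dH/dt = 0: 0.0104·256 - 0.19 = 0.0243C*, so C* = 2.47/0.0243 = 102.

B* ≈ 256, H* ≈ 25.2, C* ≈ 102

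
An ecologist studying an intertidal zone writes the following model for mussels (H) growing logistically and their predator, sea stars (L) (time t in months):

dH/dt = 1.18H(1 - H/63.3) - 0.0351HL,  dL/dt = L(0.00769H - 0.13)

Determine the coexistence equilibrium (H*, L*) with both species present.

H* ≈ 16.9, L* ≈ 24.6

From dL/dt = 0 with L > 0: 0.00769H* = 0.13, so H* = 16.9.
Substitute into dH/dt = 0: 1.18(1 - 16.9/63.3) = 0.0351L*.
The bracket is 0.733, giving L* = 0.865/0.0351 = 24.6.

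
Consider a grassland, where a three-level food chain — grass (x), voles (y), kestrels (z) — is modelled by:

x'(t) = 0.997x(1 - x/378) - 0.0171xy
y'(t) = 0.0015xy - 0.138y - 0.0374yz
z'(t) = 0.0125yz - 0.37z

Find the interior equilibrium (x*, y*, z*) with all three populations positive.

From dz/dt = 0: 0.0125y* = 0.37, so y* = 29.6.
From dx/dt = 0: 0.997(1 - x*/378) = 0.0171·29.6, giving x* = 378·(1 - 0.508) = 186.
From dy/dt = 0: 0.0015·186 - 0.138 = 0.0374z*, so z* = 0.141/0.0374 = 3.77.

x* ≈ 186, y* ≈ 29.6, z* ≈ 3.77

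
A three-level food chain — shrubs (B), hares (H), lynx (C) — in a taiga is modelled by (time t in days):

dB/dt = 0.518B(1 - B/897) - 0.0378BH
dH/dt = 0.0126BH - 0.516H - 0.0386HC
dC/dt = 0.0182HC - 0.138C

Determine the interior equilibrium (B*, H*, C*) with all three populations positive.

B* ≈ 401, H* ≈ 7.58, C* ≈ 117

From dC/dt = 0: 0.0182H* = 0.138, so H* = 7.58.
From dB/dt = 0: 0.518(1 - B*/897) = 0.0378·7.58, giving B* = 897·(1 - 0.553) = 401.
From dH/dt = 0: 0.0126·401 - 0.516 = 0.0386C*, so C* = 4.53/0.0386 = 117.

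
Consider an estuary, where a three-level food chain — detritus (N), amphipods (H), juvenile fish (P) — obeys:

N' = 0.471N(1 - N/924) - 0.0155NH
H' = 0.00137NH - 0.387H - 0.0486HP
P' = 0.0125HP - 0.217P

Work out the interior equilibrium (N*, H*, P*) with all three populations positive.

N* ≈ 396, H* ≈ 17.4, P* ≈ 3.2

From dP/dt = 0: 0.0125H* = 0.217, so H* = 17.4.
From dN/dt = 0: 0.471(1 - N*/924) = 0.0155·17.4, giving N* = 924·(1 - 0.571) = 396.
From dH/dt = 0: 0.00137·396 - 0.387 = 0.0486P*, so P* = 0.156/0.0486 = 3.2.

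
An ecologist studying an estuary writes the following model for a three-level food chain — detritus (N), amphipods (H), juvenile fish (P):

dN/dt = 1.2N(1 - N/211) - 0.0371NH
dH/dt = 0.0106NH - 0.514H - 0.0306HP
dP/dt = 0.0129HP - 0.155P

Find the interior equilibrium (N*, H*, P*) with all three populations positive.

N* ≈ 133, H* ≈ 12, P* ≈ 29.1

From dP/dt = 0: 0.0129H* = 0.155, so H* = 12.
From dN/dt = 0: 1.2(1 - N*/211) = 0.0371·12, giving N* = 211·(1 - 0.371) = 133.
From dH/dt = 0: 0.0106·133 - 0.514 = 0.0306P*, so P* = 0.892/0.0306 = 29.1.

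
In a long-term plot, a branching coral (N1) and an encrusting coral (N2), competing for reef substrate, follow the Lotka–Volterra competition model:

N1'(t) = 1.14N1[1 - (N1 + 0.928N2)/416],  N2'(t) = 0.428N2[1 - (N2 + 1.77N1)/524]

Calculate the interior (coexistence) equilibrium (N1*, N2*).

Setting both brackets to zero gives the nullclines N1 + 0.928N2 = 416 and 1.77N1 + N2 = 524.
Substituting N2 = 524 - 1.77N1 into the first: N1(1 - 0.928·1.77) = 416 - 0.928·524.
So N1* = -70.3/-0.643 = 109, and then N2* = 524 - 1.77·109 = 330.

N1* ≈ 109, N2* ≈ 330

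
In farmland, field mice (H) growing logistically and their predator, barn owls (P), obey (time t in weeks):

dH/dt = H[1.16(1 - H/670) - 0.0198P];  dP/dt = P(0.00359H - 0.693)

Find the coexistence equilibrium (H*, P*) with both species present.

From dP/dt = 0 with P > 0: 0.00359H* = 0.693, so H* = 193.
Substitute into dH/dt = 0: 1.16(1 - 193/670) = 0.0198P*.
The bracket is 0.712, giving P* = 0.826/0.0198 = 41.7.

H* ≈ 193, P* ≈ 41.7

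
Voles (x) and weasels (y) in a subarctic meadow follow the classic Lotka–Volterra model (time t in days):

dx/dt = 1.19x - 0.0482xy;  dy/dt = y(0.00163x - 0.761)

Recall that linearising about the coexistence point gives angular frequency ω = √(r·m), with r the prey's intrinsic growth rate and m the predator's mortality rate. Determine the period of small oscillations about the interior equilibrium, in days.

Here r = 1.19 and m = 0.761, so r·m = 0.906.
ω = √0.906 = 0.952 per day, hence T = 2π/ω ≈ 6.6 days.

T ≈ 6.6 days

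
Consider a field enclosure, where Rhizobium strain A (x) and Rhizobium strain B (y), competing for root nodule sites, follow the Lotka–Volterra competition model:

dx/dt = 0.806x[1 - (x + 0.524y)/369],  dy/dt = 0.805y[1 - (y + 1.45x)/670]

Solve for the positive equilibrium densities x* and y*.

x* ≈ 74.6, y* ≈ 562

Setting both brackets to zero gives the nullclines x + 0.524y = 369 and 1.45x + y = 670.
Substituting y = 670 - 1.45x into the first: x(1 - 0.524·1.45) = 369 - 0.524·670.
So x* = 17.9/0.24 = 74.6, and then y* = 670 - 1.45·74.6 = 562.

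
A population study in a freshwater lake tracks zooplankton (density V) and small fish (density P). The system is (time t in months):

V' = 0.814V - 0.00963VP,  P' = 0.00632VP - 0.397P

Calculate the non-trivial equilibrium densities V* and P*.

Set dP/dt = 0 with P > 0: 0.00632V - 0.397 = 0, so V* = 0.397/0.00632 = 62.8.
Set dV/dt = 0 with V > 0: 0.814 - 0.00963P = 0, so P* = 0.814/0.00963 = 84.5.

V* ≈ 62.8, P* ≈ 84.5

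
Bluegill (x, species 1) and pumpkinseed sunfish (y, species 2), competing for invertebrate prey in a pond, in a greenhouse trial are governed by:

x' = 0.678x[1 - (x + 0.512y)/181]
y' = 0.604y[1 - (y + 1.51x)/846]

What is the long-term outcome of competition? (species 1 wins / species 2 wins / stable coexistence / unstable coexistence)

species 2 excludes species 1

Compare the nullcline intercepts: K1/α12 = 181/0.512 = 354 < K2 = 846; K2/α21 = 846/1.51 = 560 > K1 = 181.
Since the inequalities point opposite ways, species 2 can invade but species 1 cannot.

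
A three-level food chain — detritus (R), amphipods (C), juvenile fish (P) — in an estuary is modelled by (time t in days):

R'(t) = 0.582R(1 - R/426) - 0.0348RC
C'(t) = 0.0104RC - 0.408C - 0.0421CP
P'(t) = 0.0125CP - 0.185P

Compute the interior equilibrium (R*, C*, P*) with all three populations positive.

R* ≈ 49, C* ≈ 14.8, P* ≈ 2.42

From dP/dt = 0: 0.0125C* = 0.185, so C* = 14.8.
From dR/dt = 0: 0.582(1 - R*/426) = 0.0348·14.8, giving R* = 426·(1 - 0.885) = 49.
From dC/dt = 0: 0.0104·49 - 0.408 = 0.0421P*, so P* = 0.102/0.0421 = 2.42.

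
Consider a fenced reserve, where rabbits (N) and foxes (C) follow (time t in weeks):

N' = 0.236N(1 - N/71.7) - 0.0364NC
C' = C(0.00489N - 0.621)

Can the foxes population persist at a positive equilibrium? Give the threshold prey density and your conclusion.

The predator equation gives dC/dt > 0 only when N > 0.621/0.00489 = 127.
Without the predator, N → K = 71.7. Since 71.7 < 127, the predator cannot invade.

Threshold N = 127; K < 127, so no, the predator goes extinct.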